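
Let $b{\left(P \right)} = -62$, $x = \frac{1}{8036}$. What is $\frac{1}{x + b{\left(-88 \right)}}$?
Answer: $- \frac{8036}{498231} \approx -0.016129$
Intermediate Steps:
$x = \frac{1}{8036} \approx 0.00012444$
$\frac{1}{x + b{\left(-88 \right)}} = \frac{1}{\frac{1}{8036} - 62} = \frac{1}{- \frac{498231}{8036}} = - \frac{8036}{498231}$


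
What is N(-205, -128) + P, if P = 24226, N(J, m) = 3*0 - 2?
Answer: 24224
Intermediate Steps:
N(J, m) = -2 (N(J, m) = 0 - 2 = -2)
N(-205, -128) + P = -2 + 24226 = 24224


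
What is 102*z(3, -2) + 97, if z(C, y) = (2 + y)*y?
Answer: 97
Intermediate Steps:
z(C, y) = y*(2 + y)
102*z(3, -2) + 97 = 102*(-2*(2 - 2)) + 97 = 102*(-2*0) + 97 = 102*0 + 97 = 0 + 97 = 97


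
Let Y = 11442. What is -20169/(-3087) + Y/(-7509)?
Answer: 4301021/858529 ≈ 5.0098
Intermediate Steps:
-20169/(-3087) + Y/(-7509) = -20169/(-3087) + 11442/(-7509) = -20169*(-1/3087) + 11442*(-1/7509) = 2241/343 - 3814/2503 = 4301021/858529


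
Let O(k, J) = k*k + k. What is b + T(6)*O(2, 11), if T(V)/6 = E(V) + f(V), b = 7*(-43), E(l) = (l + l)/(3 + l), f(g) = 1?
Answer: -217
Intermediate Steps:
E(l) = 2*l/(3 + l) (E(l) = (2*l)/(3 + l) = 2*l/(3 + l))
b = -301
O(k, J) = k + k² (O(k, J) = k² + k = k + k²)
T(V) = 6 + 12*V/(3 + V) (T(V) = 6*(2*V/(3 + V) + 1) = 6*(1 + 2*V/(3 + V)) = 6 + 12*V/(3 + V))
b + T(6)*O(2, 11) = -301 + (18*(1 + 6)/(3 + 6))*(2*(1 + 2)) = -301 + (18*7/9)*(2*3) = -301 + (18*(⅑)*7)*6 = -301 + 14*6 = -301 + 84 = -217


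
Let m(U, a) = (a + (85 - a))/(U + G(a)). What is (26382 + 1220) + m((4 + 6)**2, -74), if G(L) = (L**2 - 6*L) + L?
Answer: 164121577/5946 ≈ 27602.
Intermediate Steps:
G(L) = L**2 - 5*L
m(U, a) = 85/(U + a*(-5 + a)) (m(U, a) = (a + (85 - a))/(U + a*(-5 + a)) = 85/(U + a*(-5 + a)))
(26382 + 1220) + m((4 + 6)**2, -74) = (26382 + 1220) + 85/((4 + 6)**2 - 74*(-5 - 74)) = 27602 + 85/(10**2 - 74*(-79)) = 27602 + 85/(100 + 5846) = 27602 + 85/5946 = 164121577/5946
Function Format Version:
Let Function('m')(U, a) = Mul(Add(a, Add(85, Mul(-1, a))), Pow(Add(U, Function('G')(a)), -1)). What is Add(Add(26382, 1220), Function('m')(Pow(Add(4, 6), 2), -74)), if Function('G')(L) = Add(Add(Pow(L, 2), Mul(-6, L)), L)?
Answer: Rational(164121577, 5946) ≈ 27602.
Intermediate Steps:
Function('G')(L) = Add(Pow(L, 2), Mul(-5, L))
Function('m')(U, a) = Mul(85, Pow(Add(U, Mul(a, Add(-5, a))), -1)) (Function('m')(U, a) = Mul(Add(a, Add(85, Mul(-1, a))), Pow(Add(U, Mul(a, Add(-5, a))), -1)) = Mul(85, Pow(Add(U, Mul(a, Add(-5, a))), -1)))
Add(Add(26382, 1220), Function('m')(Pow(Add(4, 6), 2), -74)) = Add(Add(26382, 1220), Mul(85, Pow(Add(Pow(Add(4, 6), 2), Mul(-74, Add(-5, -74))), -1))) = Add(27602, Mul(85, Pow(Add(Pow(10, 2), Mul(-74, -79)), -1))) = Add(27602, Mul(85, Pow(Add(100, 5846), -1))) = Add(27602, Mul(85, Pow(5946, -1))) = Add(27602, Mul(85, Rational(1, 5946))) = Add(27602, Rational(85, 5946)) = Rational(164121577, 5946)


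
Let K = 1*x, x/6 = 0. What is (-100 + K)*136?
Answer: -13600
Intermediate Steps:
x = 0 (x = 6*0 = 0)
K = 0 (K = 1*0 = 0)
(-100 + K)*136 = (-100 + 0)*136 = -100*136 = -13600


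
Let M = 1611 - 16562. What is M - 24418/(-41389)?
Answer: -618782521/41389 ≈ -14950.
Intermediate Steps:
M = -14951
M - 24418/(-41389) = -14951 - 24418/(-41389) = -14951 - 24418*(-1)/41389 = -14951 - 1*(-24418/41389) = -14951 + 24418/41389 = -618782521/41389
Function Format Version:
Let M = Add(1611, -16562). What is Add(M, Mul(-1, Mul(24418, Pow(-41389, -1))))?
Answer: Rational(-618782521, 41389) ≈ -14950.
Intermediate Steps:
M = -14951
Add(M, Mul(-1, Mul(24418, Pow(-41389, -1)))) = Add(-14951, Mul(-1, Mul(24418, Pow(-41389, -1)))) = Add(-14951, Mul(-1, Mul(24418, Rational(-1, 41389)))) = Add(-14951, Mul(-1, Rational(-24418, 41389))) = Add(-14951, Rational(24418, 41389)) = Rational(-618782521, 41389)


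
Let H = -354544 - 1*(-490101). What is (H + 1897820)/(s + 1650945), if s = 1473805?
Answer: 2033377/3124750 ≈ 0.65073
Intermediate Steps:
H = 135557 (H = -354544 + 490101 = 135557)
(H + 1897820)/(s + 1650945) = (135557 + 1897820)/(1473805 + 1650945) = 2033377/3124750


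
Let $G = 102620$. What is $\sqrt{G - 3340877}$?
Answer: $i \sqrt{3238257} \approx 1799.5 i$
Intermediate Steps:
$\sqrt{G - 3340877} = \sqrt{102620 - 3340877} = \sqrt{-3238257} = i \sqrt{3238257}$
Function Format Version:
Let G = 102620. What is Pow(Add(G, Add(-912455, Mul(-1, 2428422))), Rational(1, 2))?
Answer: Mul(I, Pow(3238257, Rational(1, 2))) ≈ Mul(1799.5, I)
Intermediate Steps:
Pow(Add(G, Add(-912455, Mul(-1, 2428422))), Rational(1, 2)) = Pow(Add(102620, Add(-912455, Mul(-1, 2428422))), Rational(1, 2)) = Pow(Add(102620, Add(-912455, -2428422)), Rational(1, 2)) = Pow(Add(102620, -3340877), Rational(1, 2)) = Pow(-3238257, Rational(1, 2)) = Mul(I, Pow(3238257, Rational(1, 2)))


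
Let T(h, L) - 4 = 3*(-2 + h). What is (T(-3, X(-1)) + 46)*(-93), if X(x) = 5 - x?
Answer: -3255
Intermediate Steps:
T(h, L) = -2 + 3*h (T(h, L) = 4 + 3*(-2 + h) = 4 + (-6 + 3*h) = -2 + 3*h)
(T(-3, X(-1)) + 46)*(-93) = ((-2 + 3*(-3)) + 46)*(-93) = ((-2 - 9) + 46)*(-93) = (-11 + 46)*(-93) = 35*(-93) = -3255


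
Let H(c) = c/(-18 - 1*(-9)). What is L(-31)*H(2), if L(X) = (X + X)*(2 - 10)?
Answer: -992/9 ≈ -110.22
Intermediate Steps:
L(X) = -16*X (L(X) = (2*X)*(-8) = -16*X)
H(c) = -c/9 (H(c) = c/(-18 + 9) = c/(-9) = c*(-1/9) = -c/9)
L(-31)*H(2) = (-16*(-31))*(-1/9*2) = 496*(-2/9) = -992/9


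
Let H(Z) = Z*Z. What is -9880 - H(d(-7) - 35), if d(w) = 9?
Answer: -10556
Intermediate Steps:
H(Z) = Z²
-9880 - H(d(-7) - 35) = -9880 - (9 - 35)² = -9880 - 1*(-26)² = -9880 - 1*676 = -9880 - 676 = -10556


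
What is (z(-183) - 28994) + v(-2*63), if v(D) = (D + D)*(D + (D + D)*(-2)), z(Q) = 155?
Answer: -124095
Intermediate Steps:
v(D) = -6*D² (v(D) = (2*D)*(D + (2*D)*(-2)) = (2*D)*(D - 4*D) = (2*D)*(-3*D) = -6*D²)
(z(-183) - 28994) + v(-2*63) = (155 - 28994) - 6*(-2*63)² = -28839 - 6*(-126)² = -28839 - 6*15876 = -28839 - 95256 = -124095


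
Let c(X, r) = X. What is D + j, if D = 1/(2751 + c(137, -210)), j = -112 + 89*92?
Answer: 23323489/2888 ≈ 8076.0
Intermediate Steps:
j = 8076 (j = -112 + 8188 = 8076)
D = 1/2888 (D = 1/(2751 + 137) = 1/2888 ≈ 0.00034626)
D + j = 1/2888 + 8076 = 23323489/2888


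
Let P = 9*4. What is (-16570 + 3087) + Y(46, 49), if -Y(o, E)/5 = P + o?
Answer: -13893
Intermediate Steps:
P = 36
Y(o, E) = -180 - 5*o (Y(o, E) = -5*(36 + o) = -180 - 5*o)
(-16570 + 3087) + Y(46, 49) = (-16570 + 3087) + (-180 - 5*46) = -13483 + (-180 - 230) = -13483 - 410 = -13893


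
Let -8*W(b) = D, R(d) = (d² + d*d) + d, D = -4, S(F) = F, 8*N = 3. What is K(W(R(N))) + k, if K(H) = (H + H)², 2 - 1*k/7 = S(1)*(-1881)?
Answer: 13182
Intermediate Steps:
N = 3/8 (N = (⅛)*3 = 3/8 ≈ 0.37500)
R(d) = d + 2*d² (R(d) = (d² + d²) + d = 2*d² + d = d + 2*d²)
W(b) = ½ (W(b) = -⅛*(-4) = ½)
k = 13181 (k = 14 - 7*(-1881) = 14 + 13167 = 13181)
K(H) = 4*H² (K(H) = (2*H)² = 4*H²)
K(W(R(N))) + k = 4*(½)² + 13181 = 4*(¼) + 13181 = 1 + 13181 = 13182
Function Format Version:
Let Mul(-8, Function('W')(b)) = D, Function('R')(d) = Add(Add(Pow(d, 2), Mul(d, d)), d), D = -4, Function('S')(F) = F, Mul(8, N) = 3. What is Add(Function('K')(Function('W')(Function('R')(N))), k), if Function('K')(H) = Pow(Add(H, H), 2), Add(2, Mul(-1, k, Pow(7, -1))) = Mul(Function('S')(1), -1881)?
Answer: 13182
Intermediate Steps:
N = Rational(3, 8) (N = Mul(Rational(1, 8), 3) = Rational(3, 8) ≈ 0.37500)
Function('R')(d) = Add(d, Mul(2, Pow(d, 2))) (Function('R')(d) = Add(Add(Pow(d, 2), Pow(d, 2)), d) = Add(Mul(2, Pow(d, 2)), d) = Add(d, Mul(2, Pow(d, 2))))
Function('W')(b) = Rational(1, 2) (Function('W')(b) = Mul(Rational(-1, 8), -4) = Rational(1, 2))
k = 13181 (k = Add(14, Mul(-7, Mul(1, -1881))) = Add(14, Mul(-7, -1881)) = Add(14, 13167) = 13181)
Function('K')(H) = Mul(4, Pow(H, 2)) (Function('K')(H) = Pow(Mul(2, H), 2) = Mul(4, Pow(H, 2)))
Add(Function('K')(Function('W')(Function('R')(N))), k) = Add(Mul(4, Pow(Rational(1, 2), 2)), 13181) = Add(Mul(4, Rational(1, 4)), 13181) = Add(1, 13181) = 13182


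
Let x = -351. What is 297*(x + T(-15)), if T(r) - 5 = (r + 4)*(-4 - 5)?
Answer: -73359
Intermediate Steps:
T(r) = -31 - 9*r (T(r) = 5 + (r + 4)*(-4 - 5) = 5 + (4 + r)*(-9) = 5 + (-36 - 9*r) = -31 - 9*r)
297*(x + T(-15)) = 297*(-351 + (-31 - 9*(-15))) = 297*(-351 + (-31 + 135)) = 297*(-351 + 104) = 297*(-247) = -73359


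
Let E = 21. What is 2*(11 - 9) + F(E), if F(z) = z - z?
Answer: 4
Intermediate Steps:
F(z) = 0
2*(11 - 9) + F(E) = 2*(11 - 9) + 0 = 2*2 + 0 = 4 + 0 = 4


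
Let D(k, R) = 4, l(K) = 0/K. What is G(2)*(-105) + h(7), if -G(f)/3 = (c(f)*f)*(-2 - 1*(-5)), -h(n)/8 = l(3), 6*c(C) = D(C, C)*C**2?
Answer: 5040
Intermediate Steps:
l(K) = 0
c(C) = 2*C**2/3 (c(C) = (4*C**2)/6 = 2*C**2/3)
h(n) = 0 (h(n) = -8*0 = 0)
G(f) = -6*f**3 (G(f) = -3*(2*f**2/3)*f*(-2 - 1*(-5)) = -3*2*f**3/3*(-2 + 5) = -3*2*f**3/3*3 = -6*f**3)
G(2)*(-105) + h(7) = -6*2**3*(-105) + 0 = -6*8*(-105) + 0 = -48*(-105) + 0 = 5040 + 0 = 5040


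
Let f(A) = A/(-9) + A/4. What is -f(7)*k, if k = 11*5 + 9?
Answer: -560/9 ≈ -62.222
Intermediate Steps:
k = 64 (k = 55 + 9 = 64)
f(A) = 5*A/36 (f(A) = A*(-⅑) + A*(¼) = -A/9 + A/4 = 5*A/36)
-f(7)*k = -(5/36)*7*64 = -35*64/36 = -1*560/9 = -560/9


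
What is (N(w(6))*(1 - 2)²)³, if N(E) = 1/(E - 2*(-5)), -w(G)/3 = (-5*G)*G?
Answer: 1/166375000 ≈ 6.0105e-9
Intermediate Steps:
w(G) = 15*G² (w(G) = -3*(-5*G)*G = -(-15)*G² = 15*G²)
N(E) = 1/(10 + E) (N(E) = 1/(E + 10) = 1/(10 + E))
(N(w(6))*(1 - 2)²)³ = ((1 - 2)²/(10 + 15*6²))³ = ((-1)²/(10 + 15*36))³ = (1/(10 + 540))³ = (1/550)³ = 1/166375000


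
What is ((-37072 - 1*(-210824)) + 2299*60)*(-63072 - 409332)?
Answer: -147244547568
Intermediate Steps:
((-37072 - 1*(-210824)) + 2299*60)*(-63072 - 409332) = ((-37072 + 210824) + 137940)*(-472404) = (173752 + 137940)*(-472404) = 311692*(-472404) = -147244547568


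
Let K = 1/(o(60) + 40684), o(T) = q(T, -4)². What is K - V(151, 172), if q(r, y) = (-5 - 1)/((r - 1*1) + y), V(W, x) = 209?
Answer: -25721446399/123069136 ≈ -209.00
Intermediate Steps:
q(r, y) = -6/(-1 + r + y) (q(r, y) = -6/((r - 1) + y) = -6/((-1 + r) + y) = -6/(-1 + r + y))
o(T) = 36/(-5 + T)² (o(T) = (-6/(-1 + T - 4))² = (-6/(-5 + T))² = 36/(-5 + T)²)
K = 3025/123069136 (K = 1/(36/(-5 + 60)² + 40684) = 1/(36/55² + 40684) = 1/(36*(1/3025) + 40684) = 1/(36/3025 + 40684) = 1/(123069136/3025) = 3025/123069136 ≈ 2.4580e-5)
K - V(151, 172) = 3025/123069136 - 1*209 = 3025/123069136 - 209 = -25721446399/123069136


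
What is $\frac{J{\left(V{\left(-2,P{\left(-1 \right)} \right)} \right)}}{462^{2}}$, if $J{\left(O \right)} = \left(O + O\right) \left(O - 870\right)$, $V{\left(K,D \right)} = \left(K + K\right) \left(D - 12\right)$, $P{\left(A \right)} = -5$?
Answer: $- \frac{27268}{53361} \approx -0.51101$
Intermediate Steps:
$V{\left(K,D \right)} = 2 K \left(-12 + D\right)$
$J{\left(O \right)} = 2 O \left(-870 + O\right)$
$\frac{J{\left(V{\left(-2,P{\left(-1 \right)} \right)} \right)}}{462^{2}} = \frac{2 \cdot 2 \left(-2\right) \left(-12 - 5\right) \left(-870 + 2 \left(-2\right) \left(-12 - 5\right)\right)}{462^{2}} = \frac{2 \cdot 2 \left(-2\right) \left(-17\right) \left(-870 + 2 \left(-2\right) \left(-17\right)\right)}{213444} = 2 \cdot 68 \left(-870 + 68\right) \frac{1}{213444} = 2 \cdot 68 \left(-802\right) \frac{1}{213444} = \left(-109072\right) \frac{1}{213444} = - \frac{27268}{53361}$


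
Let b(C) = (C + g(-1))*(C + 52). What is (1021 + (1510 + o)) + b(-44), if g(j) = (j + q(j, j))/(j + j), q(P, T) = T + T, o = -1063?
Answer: 1128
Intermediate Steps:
q(P, T) = 2*T
g(j) = 3/2 (g(j) = (j + 2*j)/(j + j) = (3*j)/((2*j)) = (3*j)*(1/(2*j)) = 3/2)
b(C) = (52 + C)*(3/2 + C) (b(C) = (C + 3/2)*(C + 52) = (3/2 + C)*(52 + C) = (52 + C)*(3/2 + C))
(1021 + (1510 + o)) + b(-44) = (1021 + (1510 - 1063)) + (78 + (-44)**2 + (107/2)*(-44)) = (1021 + 447) + (78 + 1936 - 2354) = 1468 - 340 = 1128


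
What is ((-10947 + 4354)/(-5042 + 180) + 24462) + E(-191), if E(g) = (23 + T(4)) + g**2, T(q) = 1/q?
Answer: 592849001/9724 ≈ 60968.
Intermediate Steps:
E(g) = 93/4 + g**2 (E(g) = (23 + 1/4) + g**2 = 93/4 + g**2)
((-10947 + 4354)/(-5042 + 180) + 24462) + E(-191) = ((-10947 + 4354)/(-5042 + 180) + 24462) + (93/4 + (-191)**2) = (-6593/(-4862) + 24462) + (93/4 + 36481) = (-6593*(-1/4862) + 24462) + 146017/4 = (6593/4862 + 24462) + 146017/4 = 118940837/4862 + 146017/4 = 592849001/9724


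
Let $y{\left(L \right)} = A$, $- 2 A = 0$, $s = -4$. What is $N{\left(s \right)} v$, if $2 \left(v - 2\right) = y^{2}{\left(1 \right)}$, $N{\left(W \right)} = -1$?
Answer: $-2$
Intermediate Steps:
$A = 0$ ($A = \left(- \frac{1}{2}\right) 0 = 0$)
$y{\left(L \right)} = 0$
$v = 2$ ($v = 2 + \frac{0^{2}}{2} = 2 + \frac{1}{2} \cdot 0 = 2 + 0 = 2$)
$N{\left(s \right)} v = \left(-1\right) 2 = -2$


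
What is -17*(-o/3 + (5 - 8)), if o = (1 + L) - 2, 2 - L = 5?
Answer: 85/3 ≈ 28.333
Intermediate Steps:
L = -3 (L = 2 - 1*5 = 2 - 5 = -3)
o = -4 (o = (1 - 3) - 2 = -2 - 2 = -4)
-17*(-o/3 + (5 - 8)) = -17*(-(-4)/3 + (5 - 8)) = -17*(-(-4)/3 - 3) = -17*(-1*(-4/3) - 3) = -17*(4/3 - 3) = -17*(-5/3) = 85/3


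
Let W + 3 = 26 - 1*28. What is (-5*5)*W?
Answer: 125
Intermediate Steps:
W = -5 (W = -3 + (26 - 1*28) = -3 + (26 - 28) = -3 - 2 = -5)
(-5*5)*W = -5*5*(-5) = -25*(-5) = 125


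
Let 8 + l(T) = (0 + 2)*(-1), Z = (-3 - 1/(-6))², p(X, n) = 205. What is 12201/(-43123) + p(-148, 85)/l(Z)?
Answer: -1792445/86246 ≈ -20.783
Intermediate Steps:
Z = 289/36 (Z = (-3 - 1*(-⅙))² = (-3 + ⅙)² = (-17/6)² = 289/36 ≈ 8.0278)
l(T) = -10 (l(T) = -8 + (0 + 2)*(-1) = -8 + 2*(-1) = -8 - 2 = -10)
12201/(-43123) + p(-148, 85)/l(Z) = 12201/(-43123) + 205/(-10) = 12201*(-1/43123) + 205*(-⅒) = -12201/43123 - 41/2 = -1792445/86246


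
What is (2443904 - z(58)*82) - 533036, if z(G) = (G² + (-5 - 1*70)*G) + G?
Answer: 1986964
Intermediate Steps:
z(G) = G² - 74*G (z(G) = (G² + (-5 - 70)*G) + G = (G² - 75*G) + G = G² - 74*G)
(2443904 - z(58)*82) - 533036 = (2443904 - 58*(-74 + 58)*82) - 533036 = (2443904 - 58*(-16)*82) - 533036 = (2443904 - (-928)*82) - 533036 = (2443904 - 1*(-76096)) - 533036 = (2443904 + 76096) - 533036 = 2520000 - 533036 = 1986964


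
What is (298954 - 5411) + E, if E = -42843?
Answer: 250700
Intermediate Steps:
(298954 - 5411) + E = (298954 - 5411) - 42843 = 293543 - 42843 = 250700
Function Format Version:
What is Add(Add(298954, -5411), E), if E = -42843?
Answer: 250700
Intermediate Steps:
Add(Add(298954, -5411), E) = Add(Add(298954, -5411), -42843) = Add(293543, -42843) = 250700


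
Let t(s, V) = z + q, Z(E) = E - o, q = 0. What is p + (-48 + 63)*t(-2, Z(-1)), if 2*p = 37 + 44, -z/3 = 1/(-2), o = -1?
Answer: 63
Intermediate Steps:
z = 3/2 (z = -3/(-2) = -3*(-1)/2 = -3*(-½) = 3/2 ≈ 1.5000)
Z(E) = 1 + E (Z(E) = E - 1*(-1) = E + 1 = 1 + E)
t(s, V) = 3/2 (t(s, V) = 3/2 + 0 = 3/2)
p = 81/2 (p = (37 + 44)/2 = (½)*81 = 81/2 ≈ 40.500)
p + (-48 + 63)*t(-2, Z(-1)) = 81/2 + (-48 + 63)*(3/2) = 81/2 + 15*(3/2) = 81/2 + 45/2 = 63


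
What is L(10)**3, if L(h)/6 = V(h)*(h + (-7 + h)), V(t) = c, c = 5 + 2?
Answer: 162771336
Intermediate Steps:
c = 7
V(t) = 7
L(h) = -294 + 84*h (L(h) = 6*(7*(h + (-7 + h))) = 6*(7*(-7 + 2*h)) = 6*(-49 + 14*h) = -294 + 84*h)
L(10)**3 = (-294 + 84*10)**3 = (-294 + 840)**3 = 546**3 = 162771336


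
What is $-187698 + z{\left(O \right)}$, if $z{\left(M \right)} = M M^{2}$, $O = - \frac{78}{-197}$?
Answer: $- \frac{1435020746802}{7645373} \approx -1.877 \cdot 10^{5}$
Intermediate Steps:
$O = \frac{78}{197}$ ($O = \left(-78\right) \left(- \frac{1}{197}\right) = \frac{78}{197} \approx 0.39594$)
$z{\left(M \right)} = M^{3}$
$-187698 + z{\left(O \right)} = -187698 + \left(\frac{78}{197}\right)^{3} = -187698 + \frac{474552}{7645373} = - \frac{1435020746802}{7645373}$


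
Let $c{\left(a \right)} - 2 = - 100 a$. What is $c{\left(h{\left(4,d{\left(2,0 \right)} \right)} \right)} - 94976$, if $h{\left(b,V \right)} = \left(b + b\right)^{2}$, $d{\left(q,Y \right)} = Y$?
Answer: $-101374$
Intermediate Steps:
$h{\left(b,V \right)} = 4 b^{2}$ ($h{\left(b,V \right)} = \left(2 b\right)^{2} = 4 b^{2}$)
$c{\left(a \right)} = 2 - 100 a$
$c{\left(h{\left(4,d{\left(2,0 \right)} \right)} \right)} - 94976 = \left(2 - 100 \cdot 4 \cdot 4^{2}\right) - 94976 = \left(2 - 100 \cdot 4 \cdot 16\right) - 94976 = \left(2 - 6400\right) - 94976 = -6398 - 94976 = -101374$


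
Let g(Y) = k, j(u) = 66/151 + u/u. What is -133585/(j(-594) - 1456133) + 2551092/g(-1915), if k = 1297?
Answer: 560949724967167/285178998202 ≈ 1967.0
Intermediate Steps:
j(u) = 217/151 (j(u) = 66*(1/151) + 1 = 66/151 + 1 = 217/151)
g(Y) = 1297
-133585/(j(-594) - 1456133) + 2551092/g(-1915) = -133585/(217/151 - 1456133) + 2551092/1297 = -133585/(-219875866/151) + 2551092*(1/1297) = -133585*(-151/219875866) + 2551092/1297 = 20171335/219875866 + 2551092/1297 = 560949724967167/285178998202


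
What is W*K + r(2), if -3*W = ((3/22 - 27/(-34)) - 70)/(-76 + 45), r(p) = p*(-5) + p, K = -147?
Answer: 586508/5797 ≈ 101.17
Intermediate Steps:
r(p) = -4*p (r(p) = -5*p + p = -4*p)
W = -12916/17391 (W = -((3/22 - 27/(-34)) - 70)/(3*(-76 + 45)) = -((3*(1/22) - 27*(-1/34)) - 70)/(3*(-31)) = -((3/22 + 27/34) - 70)*(-1)/(3*31) = -(174/187 - 70)*(-1)/(3*31) = -(-12916)*(-1)/(561*31) = -1/3*12916/5797 = -12916/17391 ≈ -0.74268)
W*K + r(2) = -12916/17391*(-147) - 4*2 = 632884/5797 - 8 = 586508/5797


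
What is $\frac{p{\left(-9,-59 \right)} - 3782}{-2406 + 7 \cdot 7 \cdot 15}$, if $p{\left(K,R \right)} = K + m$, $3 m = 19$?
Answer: $\frac{11354}{5013} \approx 2.2649$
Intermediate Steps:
$m = \frac{19}{3}$ ($m = \frac{1}{3} \cdot 19 = \frac{19}{3} \approx 6.3333$)
$p{\left(K,R \right)} = \frac{19}{3} + K$ ($p{\left(K,R \right)} = K + \frac{19}{3} = \frac{19}{3} + K$)
$\frac{p{\left(-9,-59 \right)} - 3782}{-2406 + 7 \cdot 7 \cdot 15} = \frac{\left(\frac{19}{3} - 9\right) - 3782}{-2406 + 7 \cdot 7 \cdot 15} = \frac{- \frac{8}{3} - 3782}{-2406 + 49 \cdot 15} = - \frac{11354}{3 \left(-2406 + 735\right)} = - \frac{11354}{3 \left(-1671\right)} = \left(- \frac{11354}{3}\right) \left(- \frac{1}{1671}\right) = \frac{11354}{5013}$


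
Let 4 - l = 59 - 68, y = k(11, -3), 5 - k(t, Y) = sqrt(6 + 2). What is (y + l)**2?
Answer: 332 - 72*sqrt(2) ≈ 230.18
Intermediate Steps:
k(t, Y) = 5 - 2*sqrt(2) (k(t, Y) = 5 - sqrt(6 + 2) = 5 - sqrt(8) = 5 - 2*sqrt(2))
y = 5 - 2*sqrt(2) ≈ 2.1716
l = 13 (l = 4 - (59 - 68) = 4 - 1*(-9) = 4 + 9 = 13)
(y + l)**2 = ((5 - 2*sqrt(2)) + 13)**2 = (18 - 2*sqrt(2))**2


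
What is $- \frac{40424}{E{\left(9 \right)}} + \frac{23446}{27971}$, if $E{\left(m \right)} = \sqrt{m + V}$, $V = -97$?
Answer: $\frac{23446}{27971} + \frac{10106 i \sqrt{22}}{11} \approx 0.83823 + 4309.2 i$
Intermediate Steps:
$E{\left(m \right)} = \sqrt{-97 + m}$ ($E{\left(m \right)} = \sqrt{m - 97} = \sqrt{-97 + m}$)
$- \frac{40424}{E{\left(9 \right)}} + \frac{23446}{27971} = - \frac{40424}{\sqrt{-97 + 9}} + \frac{23446}{27971} = - \frac{40424}{\sqrt{-88}} + 23446 \cdot \frac{1}{27971} = - \frac{40424}{2 i \sqrt{22}} + \frac{23446}{27971} = - 40424 \left(- \frac{i \sqrt{22}}{44}\right) + \frac{23446}{27971} = \frac{10106 i \sqrt{22}}{11} + \frac{23446}{27971} = \frac{23446}{27971} + \frac{10106 i \sqrt{22}}{11}$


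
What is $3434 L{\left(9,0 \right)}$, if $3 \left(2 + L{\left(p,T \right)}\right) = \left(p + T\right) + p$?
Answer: $13736$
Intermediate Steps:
$L{\left(p,T \right)} = -2 + \frac{T}{3} + \frac{2 p}{3}$ ($L{\left(p,T \right)} = -2 + \frac{\left(p + T\right) + p}{3} = -2 + \frac{\left(T + p\right) + p}{3} = -2 + \frac{T + 2 p}{3} = -2 + \left(\frac{T}{3} + \frac{2 p}{3}\right) = -2 + \frac{T}{3} + \frac{2 p}{3}$)
$3434 L{\left(9,0 \right)} = 3434 \left(-2 + \frac{1}{3} \cdot 0 + \frac{2}{3} \cdot 9\right) = 3434 \left(-2 + 0 + 6\right) = 3434 \cdot 4 = 13736$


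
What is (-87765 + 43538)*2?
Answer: -88454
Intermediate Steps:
(-87765 + 43538)*2 = -44227*2 = -88454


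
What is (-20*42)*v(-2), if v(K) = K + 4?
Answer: -1680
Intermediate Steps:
v(K) = 4 + K
(-20*42)*v(-2) = (-20*42)*(4 - 2) = -840*2 = -1680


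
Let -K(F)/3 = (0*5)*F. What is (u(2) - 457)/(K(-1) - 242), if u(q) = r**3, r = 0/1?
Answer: 457/242 ≈ 1.8884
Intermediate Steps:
r = 0 (r = 0*1 = 0)
u(q) = 0 (u(q) = 0**3 = 0)
K(F) = 0 (K(F) = -3*0*5*F = -0*F = -3*0 = 0)
(u(2) - 457)/(K(-1) - 242) = (0 - 457)/(0 - 242) = -457/(-242) = -457*(-1/242) = 457/242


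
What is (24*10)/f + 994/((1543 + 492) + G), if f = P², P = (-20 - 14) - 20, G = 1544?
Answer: 104374/289899 ≈ 0.36004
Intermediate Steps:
P = -54 (P = -34 - 20 = -54)
f = 2916 (f = (-54)² = 2916)
(24*10)/f + 994/((1543 + 492) + G) = (24*10)/2916 + 994/((1543 + 492) + 1544) = 240*(1/2916) + 994/(2035 + 1544) = 20/243 + 994/3579 = 104374/289899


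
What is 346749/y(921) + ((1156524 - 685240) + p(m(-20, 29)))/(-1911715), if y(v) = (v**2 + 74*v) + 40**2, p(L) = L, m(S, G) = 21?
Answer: 3541994324/26999150945 ≈ 0.13119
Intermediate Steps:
y(v) = 1600 + v**2 + 74*v (y(v) = (v**2 + 74*v) + 1600 = 1600 + v**2 + 74*v)
346749/y(921) + ((1156524 - 685240) + p(m(-20, 29)))/(-1911715) = 346749/(1600 + 921**2 + 74*921) + ((1156524 - 685240) + 21)/(-1911715) = 346749/(1600 + 848241 + 68154) + (471284 + 21)*(-1/1911715) = 346749/917995 + 471305*(-1/1911715) = 346749*(1/917995) - 94261/382343 = 26673/70615 - 94261/382343 = 3541994324/26999150945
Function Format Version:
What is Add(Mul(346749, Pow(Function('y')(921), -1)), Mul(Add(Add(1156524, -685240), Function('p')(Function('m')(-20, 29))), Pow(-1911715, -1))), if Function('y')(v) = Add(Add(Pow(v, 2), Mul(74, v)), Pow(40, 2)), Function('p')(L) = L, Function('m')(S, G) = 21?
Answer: Rational(3541994324, 26999150945) ≈ 0.13119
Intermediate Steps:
Function('y')(v) = Add(1600, Pow(v, 2), Mul(74, v)) (Function('y')(v) = Add(Add(Pow(v, 2), Mul(74, v)), 1600) = Add(1600, Pow(v, 2), Mul(74, v)))
Add(Mul(346749, Pow(Function('y')(921), -1)), Mul(Add(Add(1156524, -685240), Function('p')(Function('m')(-20, 29))), Pow(-1911715, -1))) = Add(Mul(346749, Pow(Add(1600, Pow(921, 2), Mul(74, 921)), -1)), Mul(Add(Add(1156524, -685240), 21), Pow(-1911715, -1))) = Add(Mul(346749, Pow(Add(1600, 848241, 68154), -1)), Mul(Add(471284, 21), Rational(-1, 1911715))) = Add(Mul(346749, Pow(917995, -1)), Mul(471305, Rational(-1, 1911715))) = Add(Mul(346749, Rational(1, 917995)), Rational(-94261, 382343)) = Add(Rational(26673, 70615), Rational(-94261, 382343)) = Rational(3541994324, 26999150945)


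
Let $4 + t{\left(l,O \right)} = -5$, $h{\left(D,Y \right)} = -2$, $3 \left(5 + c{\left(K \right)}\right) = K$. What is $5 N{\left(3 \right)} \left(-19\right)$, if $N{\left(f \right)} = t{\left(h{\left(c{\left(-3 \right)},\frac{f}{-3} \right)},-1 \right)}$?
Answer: $855$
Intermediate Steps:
$c{\left(K \right)} = -5 + \frac{K}{3}$
$t{\left(l,O \right)} = -9$ ($t{\left(l,O \right)} = -4 - 5 = -9$)
$N{\left(f \right)} = -9$
$5 N{\left(3 \right)} \left(-19\right) = 5 \left(-9\right) \left(-19\right) = \left(-45\right) \left(-19\right) = 855$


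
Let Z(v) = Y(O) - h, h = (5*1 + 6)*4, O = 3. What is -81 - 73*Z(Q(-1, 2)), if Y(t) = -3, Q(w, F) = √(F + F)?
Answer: 3350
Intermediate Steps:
Q(w, F) = √2*√F (Q(w, F) = √(2*F) = √2*√F)
h = 44 (h = (5 + 6)*4 = 11*4 = 44)
Z(v) = -47 (Z(v) = -3 - 1*44 = -3 - 44 = -47)
-81 - 73*Z(Q(-1, 2)) = -81 - 73*(-47) = -81 + 3431 = 3350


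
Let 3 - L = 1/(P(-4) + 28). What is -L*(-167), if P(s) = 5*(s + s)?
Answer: 6179/12 ≈ 514.92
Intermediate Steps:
P(s) = 10*s (P(s) = 5*(2*s) = 10*s)
L = 37/12 (L = 3 - 1/(10*(-4) + 28) = 3 - 1/(-40 + 28) = 3 - 1/(-12) = 3 - 1*(-1/12) = 3 + 1/12 = 37/12 ≈ 3.0833)
-L*(-167) = -37*(-167)/12 = -1*(-6179/12) = 6179/12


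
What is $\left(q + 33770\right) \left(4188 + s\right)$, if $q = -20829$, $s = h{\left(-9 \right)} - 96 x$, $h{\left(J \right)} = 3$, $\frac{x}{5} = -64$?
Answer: $451783251$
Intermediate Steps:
$x = -320$ ($x = 5 \left(-64\right) = -320$)
$s = 30723$ ($s = 3 - -30720 = 3 + 30720 = 30723$)
$\left(q + 33770\right) \left(4188 + s\right) = \left(-20829 + 33770\right) \left(4188 + 30723\right) = 12941 \cdot 34911 = 451783251$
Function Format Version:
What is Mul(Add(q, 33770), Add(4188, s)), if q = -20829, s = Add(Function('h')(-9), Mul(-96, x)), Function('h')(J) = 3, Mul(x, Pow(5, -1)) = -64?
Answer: 451783251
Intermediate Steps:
x = -320 (x = Mul(5, -64) = -320)
s = 30723 (s = Add(3, Mul(-96, -320)) = Add(3, 30720) = 30723)
Mul(Add(q, 33770), Add(4188, s)) = Mul(Add(-20829, 33770), Add(4188, 30723)) = Mul(12941, 34911) = 451783251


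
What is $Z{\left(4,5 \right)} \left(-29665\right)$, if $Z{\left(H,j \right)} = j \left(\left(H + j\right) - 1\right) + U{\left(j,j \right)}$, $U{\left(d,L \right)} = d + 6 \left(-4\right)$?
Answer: $-622965$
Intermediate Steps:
$U{\left(d,L \right)} = -24 + d$ ($U{\left(d,L \right)} = d - 24 = -24 + d$)
$Z{\left(H,j \right)} = -24 + j + j \left(-1 + H + j\right)$ ($Z{\left(H,j \right)} = j \left(\left(H + j\right) - 1\right) + \left(-24 + j\right) = j \left(-1 + H + j\right) + \left(-24 + j\right) = -24 + j + j \left(-1 + H + j\right)$)
$Z{\left(4,5 \right)} \left(-29665\right) = \left(-24 + 5^{2} + 4 \cdot 5\right) \left(-29665\right) = \left(-24 + 25 + 20\right) \left(-29665\right) = 21 \left(-29665\right) = -622965$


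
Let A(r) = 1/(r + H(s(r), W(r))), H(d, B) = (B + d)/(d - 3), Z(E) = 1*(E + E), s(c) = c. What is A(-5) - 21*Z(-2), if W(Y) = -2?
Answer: 2764/33 ≈ 83.758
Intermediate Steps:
Z(E) = 2*E (Z(E) = 1*(2*E) = 2*E)
H(d, B) = (B + d)/(-3 + d)
A(r) = 1/(r + (-2 + r)/(-3 + r))
A(-5) - 21*Z(-2) = (-3 - 5)/(-2 - 5 - 5*(-3 - 5)) - 42*(-2) = -8/(-2 - 5 - 5*(-8)) - 21*(-4) = -8/(-2 - 5 + 40) + 84 = -8/33 + 84 = 2764/33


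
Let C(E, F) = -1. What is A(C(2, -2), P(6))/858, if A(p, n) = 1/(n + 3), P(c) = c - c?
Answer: 1/2574 ≈ 0.00038850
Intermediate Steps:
P(c) = 0
A(p, n) = 1/(3 + n)
A(C(2, -2), P(6))/858 = 1/(858*(3 + 0)) = (1/858)/3 = (1/858)*(1/3) = 1/2574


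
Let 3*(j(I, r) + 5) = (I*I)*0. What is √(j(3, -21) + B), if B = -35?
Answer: 2*I*√10 ≈ 6.3246*I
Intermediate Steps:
j(I, r) = -5 (j(I, r) = -5 + ((I*I)*0)/3 = -5 + (I²*0)/3 = -5 + (⅓)*0 = -5 + 0 = -5)
√(j(3, -21) + B) = √(-5 - 35) = √(-40) = 2*I*√10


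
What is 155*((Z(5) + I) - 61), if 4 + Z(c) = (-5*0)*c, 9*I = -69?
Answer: -33790/3 ≈ -11263.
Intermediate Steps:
I = -23/3 (I = (1/9)*(-69) = -23/3 ≈ -7.6667)
Z(c) = -4 (Z(c) = -4 + (-5*0)*c = -4 + 0*c = -4 + 0 = -4)
155*((Z(5) + I) - 61) = 155*((-4 - 23/3) - 61) = 155*(-35/3 - 61) = 155*(-218/3) = -33790/3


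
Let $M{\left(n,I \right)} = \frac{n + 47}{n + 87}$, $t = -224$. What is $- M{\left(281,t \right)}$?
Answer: $- \frac{41}{46} \approx -0.8913$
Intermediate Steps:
$M{\left(n,I \right)} = \frac{47 + n}{87 + n}$
$- M{\left(281,t \right)} = - \frac{47 + 281}{87 + 281} = - \frac{328}{368} = \left(-1\right) \frac{41}{46} = - \frac{41}{46}$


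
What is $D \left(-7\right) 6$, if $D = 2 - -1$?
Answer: $-126$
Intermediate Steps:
$D = 3$ ($D = 2 + 1 = 3$)
$D \left(-7\right) 6 = 3 \left(-7\right) 6 = \left(-21\right) 6 = -126$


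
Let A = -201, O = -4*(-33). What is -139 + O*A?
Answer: -26671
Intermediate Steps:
O = 132
-139 + O*A = -139 + 132*(-201) = -139 - 26532 = -26671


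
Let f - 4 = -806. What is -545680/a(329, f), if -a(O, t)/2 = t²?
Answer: 68210/160801 ≈ 0.42419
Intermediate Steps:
f = -802 (f = 4 - 806 = -802)
a(O, t) = -2*t²
-545680/a(329, f) = -545680/((-2*(-802)²)) = -545680/((-2*643204)) = -545680/(-1286408) = -545680*(-1/1286408) = 68210/160801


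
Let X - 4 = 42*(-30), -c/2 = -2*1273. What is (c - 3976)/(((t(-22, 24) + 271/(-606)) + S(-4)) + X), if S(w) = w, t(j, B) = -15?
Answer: -676296/772921 ≈ -0.87499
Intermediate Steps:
c = 5092 (c = -(-4)*1273 = -2*(-2546) = 5092)
X = -1256 (X = 4 + 42*(-30) = 4 - 1260 = -1256)
(c - 3976)/(((t(-22, 24) + 271/(-606)) + S(-4)) + X) = (5092 - 3976)/(((-15 + 271/(-606)) - 4) - 1256) = 1116/(((-15 + 271*(-1/606)) - 4) - 1256) = 1116/(((-15 - 271/606) - 4) - 1256) = 1116/((-9361/606 - 4) - 1256) = 1116/(-11785/606 - 1256) = 1116/(-772921/606) = 1116*(-606/772921) = -676296/772921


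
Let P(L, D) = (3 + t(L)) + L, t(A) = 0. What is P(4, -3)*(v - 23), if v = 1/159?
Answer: -25592/159 ≈ -160.96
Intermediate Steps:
P(L, D) = 3 + L (P(L, D) = (3 + 0) + L = 3 + L)
v = 1/159 ≈ 0.0062893
P(4, -3)*(v - 23) = (3 + 4)*(1/159 - 23) = 7*(-3656/159) = -25592/159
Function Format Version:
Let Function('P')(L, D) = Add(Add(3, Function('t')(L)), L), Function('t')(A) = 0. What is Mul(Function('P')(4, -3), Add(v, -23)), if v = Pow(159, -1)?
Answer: Rational(-25592, 159) ≈ -160.96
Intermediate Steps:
Function('P')(L, D) = Add(3, L) (Function('P')(L, D) = Add(Add(3, 0), L) = Add(3, L))
v = Rational(1, 159) ≈ 0.0062893
Mul(Function('P')(4, -3), Add(v, -23)) = Mul(Add(3, 4), Add(Rational(1, 159), -23)) = Mul(7, Rational(-3656, 159)) = Rational(-25592, 159)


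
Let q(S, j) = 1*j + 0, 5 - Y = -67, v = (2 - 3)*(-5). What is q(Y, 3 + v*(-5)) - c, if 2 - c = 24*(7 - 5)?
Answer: 24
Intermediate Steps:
v = 5 (v = -1*(-5) = 5)
c = -46 (c = 2 - 24*(7 - 5) = 2 - 24*2 = 2 - 1*48 = 2 - 48 = -46)
Y = 72 (Y = 5 - 1*(-67) = 5 + 67 = 72)
q(S, j) = j (q(S, j) = j + 0 = j)
q(Y, 3 + v*(-5)) - c = (3 + 5*(-5)) - 1*(-46) = (3 - 25) + 46 = -22 + 46 = 24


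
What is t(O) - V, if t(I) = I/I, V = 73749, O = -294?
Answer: -73748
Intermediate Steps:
t(I) = 1
t(O) - V = 1 - 1*73749 = 1 - 73749 = -73748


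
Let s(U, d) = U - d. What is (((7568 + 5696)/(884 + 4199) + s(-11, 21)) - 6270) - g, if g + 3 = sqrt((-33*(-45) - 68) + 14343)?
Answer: -32004553/5083 - 4*sqrt(985) ≈ -6421.9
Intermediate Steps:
g = -3 + 4*sqrt(985) (g = -3 + sqrt((-33*(-45) - 68) + 14343) = -3 + sqrt((1485 - 68) + 14343) = -3 + sqrt(1417 + 14343) = -3 + sqrt(15760) = -3 + 4*sqrt(985) ≈ 122.54)
(((7568 + 5696)/(884 + 4199) + s(-11, 21)) - 6270) - g = (((7568 + 5696)/(884 + 4199) + (-11 - 1*21)) - 6270) - (-3 + 4*sqrt(985)) = ((13264/5083 + (-11 - 21)) - 6270) + (3 - 4*sqrt(985)) = ((13264*(1/5083) - 32) - 6270) + (3 - 4*sqrt(985)) = ((13264/5083 - 32) - 6270) + (3 - 4*sqrt(985)) = (-149392/5083 - 6270) + (3 - 4*sqrt(985)) = -32019802/5083 + (3 - 4*sqrt(985)) = -32004553/5083 - 4*sqrt(985)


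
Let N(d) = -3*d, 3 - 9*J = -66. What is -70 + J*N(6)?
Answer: -208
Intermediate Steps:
J = 23/3 (J = ⅓ - ⅑*(-66) = ⅓ + 22/3 = 23/3 ≈ 7.6667)
-70 + J*N(6) = -70 + 23*(-3*6)/3 = -70 + (23/3)*(-18) = -70 - 138 = -208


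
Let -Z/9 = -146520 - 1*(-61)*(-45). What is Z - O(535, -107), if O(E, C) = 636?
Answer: 1342749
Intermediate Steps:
Z = 1343385 (Z = -9*(-146520 - 1*(-61)*(-45)) = -9*(-146520 + 61*(-45)) = -9*(-146520 - 2745) = -9*(-149265) = 1343385)
Z - O(535, -107) = 1343385 - 1*636 = 1343385 - 636 = 1342749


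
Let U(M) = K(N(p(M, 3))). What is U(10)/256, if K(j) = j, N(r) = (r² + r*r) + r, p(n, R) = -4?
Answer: 7/64 ≈ 0.10938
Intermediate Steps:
N(r) = r + 2*r² (N(r) = (r² + r²) + r = 2*r² + r = r + 2*r²)
U(M) = 28 (U(M) = -4*(1 + 2*(-4)) = -4*(1 - 8) = -4*(-7) = 28)
U(10)/256 = 28/256 = 28*(1/256) = 7/64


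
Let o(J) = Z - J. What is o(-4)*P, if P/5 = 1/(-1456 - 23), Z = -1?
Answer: -5/493 ≈ -0.010142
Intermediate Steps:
o(J) = -1 - J
P = -5/1479 (P = 5/(-1456 - 23) = 5/(-1479) = 5*(-1/1479) = -5/1479 ≈ -0.0033807)
o(-4)*P = (-1 - 1*(-4))*(-5/1479) = (-1 + 4)*(-5/1479) = 3*(-5/1479) = -5/493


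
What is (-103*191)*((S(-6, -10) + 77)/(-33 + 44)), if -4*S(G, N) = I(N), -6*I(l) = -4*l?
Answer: -4642828/33 ≈ -1.4069e+5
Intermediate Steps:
I(l) = 2*l/3 (I(l) = -(-2)*l/3 = 2*l/3)
S(G, N) = -N/6
(-103*191)*((S(-6, -10) + 77)/(-33 + 44)) = (-103*191)*((-⅙*(-10) + 77)/(-33 + 44)) = -19673*(5/3 + 77)/11 = -4642828/(3*11) = -19673*236/33 = -4642828/33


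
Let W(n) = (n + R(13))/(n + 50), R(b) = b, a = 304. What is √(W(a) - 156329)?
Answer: I*√19590412746/354 ≈ 395.38*I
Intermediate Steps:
W(n) = (13 + n)/(50 + n) (W(n) = (n + 13)/(n + 50) = (13 + n)/(50 + n))
√(W(a) - 156329) = √((13 + 304)/(50 + 304) - 156329) = √(317/354 - 156329) = √(-55340149/354) = I*√19590412746/354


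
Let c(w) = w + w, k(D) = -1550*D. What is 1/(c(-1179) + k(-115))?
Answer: 1/175892 ≈ 5.6853e-6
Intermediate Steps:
c(w) = 2*w
1/(c(-1179) + k(-115)) = 1/(2*(-1179) - 1550*(-115)) = 1/(-2358 + 178250) = 1/175892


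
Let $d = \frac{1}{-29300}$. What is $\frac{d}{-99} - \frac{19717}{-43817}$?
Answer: $\frac{57193145717}{127099971900} \approx 0.44999$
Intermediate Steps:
$d = - \frac{1}{29300} \approx -3.413 \cdot 10^{-5}$
$\frac{d}{-99} - \frac{19717}{-43817} = - \frac{1}{29300 \left(-99\right)} - \frac{19717}{-43817} = \left(- \frac{1}{29300}\right) \left(- \frac{1}{99}\right) - - \frac{19717}{43817} = \frac{1}{2900700} + \frac{19717}{43817} = \frac{57193145717}{127099971900}$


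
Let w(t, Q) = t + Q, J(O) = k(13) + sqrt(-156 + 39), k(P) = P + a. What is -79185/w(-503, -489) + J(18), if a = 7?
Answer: 99025/992 + 3*I*sqrt(13) ≈ 99.824 + 10.817*I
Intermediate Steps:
k(P) = 7 + P (k(P) = P + 7 = 7 + P)
J(O) = 20 + 3*I*sqrt(13) (J(O) = (7 + 13) + sqrt(-156 + 39) = 20 + sqrt(-117) = 20 + 3*I*sqrt(13))
w(t, Q) = Q + t
-79185/w(-503, -489) + J(18) = -79185/(-489 - 503) + (20 + 3*I*sqrt(13)) = -79185/(-992) + (20 + 3*I*sqrt(13)) = -79185*(-1/992) + (20 + 3*I*sqrt(13)) = 79185/992 + (20 + 3*I*sqrt(13)) = 99025/992 + 3*I*sqrt(13)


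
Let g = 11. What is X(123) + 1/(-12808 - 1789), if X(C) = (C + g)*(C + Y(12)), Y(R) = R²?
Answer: 522251465/14597 ≈ 35778.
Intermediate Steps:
X(C) = (11 + C)*(144 + C) (X(C) = (C + 11)*(C + 12²) = (11 + C)*(C + 144) = (11 + C)*(144 + C))
X(123) + 1/(-12808 - 1789) = (1584 + 123² + 155*123) + 1/(-12808 - 1789) = (1584 + 15129 + 19065) + 1/(-14597) = 35778 - 1/14597 = 522251465/14597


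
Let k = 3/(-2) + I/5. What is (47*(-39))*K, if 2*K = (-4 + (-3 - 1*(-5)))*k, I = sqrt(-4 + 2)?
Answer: -5499/2 + 1833*I*sqrt(2)/5 ≈ -2749.5 + 518.45*I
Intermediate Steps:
I = I*sqrt(2) (I = sqrt(-2) = I*sqrt(2) ≈ 1.4142*I)
k = -3/2 + I*sqrt(2)/5 (k = 3/(-2) + (I*sqrt(2))/5 = 3*(-1/2) + (I*sqrt(2))*(1/5) = -3/2 + I*sqrt(2)/5 ≈ -1.5 + 0.28284*I)
K = 3/2 - I*sqrt(2)/5 (K = ((-4 + (-3 - 1*(-5)))*(-3/2 + I*sqrt(2)/5))/2 = ((-4 + (-3 + 5))*(-3/2 + I*sqrt(2)/5))/2 = ((-4 + 2)*(-3/2 + I*sqrt(2)/5))/2 = (-2*(-3/2 + I*sqrt(2)/5))/2 = (3 - 2*I*sqrt(2)/5)/2 = 3/2 - I*sqrt(2)/5 ≈ 1.5 - 0.28284*I)
(47*(-39))*K = (47*(-39))*(3/2 - I*sqrt(2)/5) = -1833*(3/2 - I*sqrt(2)/5) = -5499/2 + 1833*I*sqrt(2)/5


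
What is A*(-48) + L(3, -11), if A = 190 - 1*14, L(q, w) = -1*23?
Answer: -8471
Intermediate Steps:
L(q, w) = -23
A = 176 (A = 190 - 14 = 176)
A*(-48) + L(3, -11) = 176*(-48) - 23 = -8448 - 23 = -8471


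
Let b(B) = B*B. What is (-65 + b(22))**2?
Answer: 175561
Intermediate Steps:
b(B) = B**2
(-65 + b(22))**2 = (-65 + 22**2)**2 = (-65 + 484)**2 = 419**2 = 175561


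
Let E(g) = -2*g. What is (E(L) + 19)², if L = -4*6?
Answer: 4489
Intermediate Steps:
L = -24
(E(L) + 19)² = (-2*(-24) + 19)² = (48 + 19)² = 67² = 4489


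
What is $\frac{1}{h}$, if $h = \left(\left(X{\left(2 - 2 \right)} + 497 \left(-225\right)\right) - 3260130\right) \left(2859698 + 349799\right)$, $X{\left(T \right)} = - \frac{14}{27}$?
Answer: $- \frac{27}{292201590262103} \approx -9.2402 \cdot 10^{-14}$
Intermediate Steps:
$X{\left(T \right)} = - \frac{14}{27}$ ($X{\left(T \right)} = \left(-14\right) \frac{1}{27} = - \frac{14}{27}$)
$h = - \frac{292201590262103}{27}$ ($h = \left(\left(- \frac{14}{27} + 497 \left(-225\right)\right) - 3260130\right) \left(2859698 + 349799\right) = \left(\left(- \frac{14}{27} - 111825\right) - 3260130\right) 3209497 = \left(- \frac{3019289}{27} - 3260130\right) 3209497 = \left(- \frac{91042799}{27}\right) 3209497 = - \frac{292201590262103}{27} \approx -1.0822 \cdot 10^{13}$)
$\frac{1}{h} = \frac{1}{- \frac{292201590262103}{27}} = - \frac{27}{292201590262103}$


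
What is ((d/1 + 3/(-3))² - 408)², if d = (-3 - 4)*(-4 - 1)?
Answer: 559504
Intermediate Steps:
d = 35 (d = -7*(-5) = 35)
((d/1 + 3/(-3))² - 408)² = ((35/1 + 3/(-3))² - 408)² = ((35*1 + 3*(-⅓))² - 408)² = ((35 - 1)² - 408)² = (34² - 408)² = (1156 - 408)² = 748² = 559504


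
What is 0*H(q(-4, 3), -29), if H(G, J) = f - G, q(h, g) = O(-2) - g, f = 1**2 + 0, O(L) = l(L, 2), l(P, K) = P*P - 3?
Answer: 0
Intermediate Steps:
l(P, K) = -3 + P**2 (l(P, K) = P**2 - 3 = -3 + P**2)
O(L) = -3 + L**2
f = 1 (f = 1 + 0 = 1)
q(h, g) = 1 - g (q(h, g) = (-3 + (-2)**2) - g = (-3 + 4) - g = 1 - g)
H(G, J) = 1 - G
0*H(q(-4, 3), -29) = 0*(1 - (1 - 1*3)) = 0*(1 - (1 - 3)) = 0*(1 - 1*(-2)) = 0*(1 + 2) = 0*3 = 0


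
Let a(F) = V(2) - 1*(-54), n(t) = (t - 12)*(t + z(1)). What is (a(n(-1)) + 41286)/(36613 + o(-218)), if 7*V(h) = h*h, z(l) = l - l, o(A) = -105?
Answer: 72346/63889 ≈ 1.1324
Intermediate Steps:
z(l) = 0
V(h) = h**2/7 (V(h) = (h*h)/7 = h**2/7)
n(t) = t*(-12 + t) (n(t) = (t - 12)*(t + 0) = (-12 + t)*t = t*(-12 + t))
a(F) = 382/7 (a(F) = (1/7)*2**2 - 1*(-54) = (1/7)*4 + 54 = 4/7 + 54 = 382/7)
(a(n(-1)) + 41286)/(36613 + o(-218)) = (382/7 + 41286)/(36613 - 105) = (289384/7)/36508 = (289384/7)*(1/36508) = 72346/63889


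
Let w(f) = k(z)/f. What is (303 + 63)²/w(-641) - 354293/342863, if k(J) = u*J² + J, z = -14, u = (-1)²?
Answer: -14720134447637/31200533 ≈ -4.7179e+5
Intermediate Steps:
u = 1
k(J) = J + J² (k(J) = 1*J² + J = J² + J = J + J²)
w(f) = 182/f (w(f) = (-14*(1 - 14))/f = (-14*(-13))/f = 182/f)
(303 + 63)²/w(-641) - 354293/342863 = (303 + 63)²/((182/(-641))) - 354293/342863 = 366²/((182*(-1/641))) - 354293*1/342863 = 133956/(-182/641) - 354293/342863 = 133956*(-641/182) - 354293/342863 = -42932898/91 - 354293/342863 = -14720134447637/31200533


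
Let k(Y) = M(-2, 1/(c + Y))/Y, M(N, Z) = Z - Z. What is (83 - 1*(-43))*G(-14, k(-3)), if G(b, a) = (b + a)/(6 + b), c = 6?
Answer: 441/2 ≈ 220.50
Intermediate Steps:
M(N, Z) = 0
k(Y) = 0 (k(Y) = 0/Y = 0)
G(b, a) = (a + b)/(6 + b)
(83 - 1*(-43))*G(-14, k(-3)) = (83 - 1*(-43))*((0 - 14)/(6 - 14)) = (83 + 43)*(-14/(-8)) = 126*(-1/8*(-14)) = 126*(7/4) = 441/2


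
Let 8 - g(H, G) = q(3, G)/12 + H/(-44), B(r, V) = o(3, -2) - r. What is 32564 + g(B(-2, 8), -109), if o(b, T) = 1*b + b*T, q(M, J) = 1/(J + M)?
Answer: 455747117/13992 ≈ 32572.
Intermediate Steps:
o(b, T) = b + T*b
B(r, V) = -3 - r (B(r, V) = 3*(1 - 2) - r = 3*(-1) - r = -3 - r)
g(H, G) = 8 - 1/(12*(3 + G)) + H/44 (g(H, G) = 8 - (1/((G + 3)*12) + H/(-44)) = 8 - ((1/12)/(3 + G) + H*(-1/44)) = 8 - (1/(12*(3 + G)) - H/44) = 8 - (-H/44 + 1/(12*(3 + G))) = 8 + (-1/(12*(3 + G)) + H/44) = 8 - 1/(12*(3 + G)) + H/44)
32564 + g(B(-2, 8), -109) = 32564 + (-11 + 3*(3 - 109)*(352 + (-3 - 1*(-2))))/(132*(3 - 109)) = 32564 + (1/132)*(-11 + 3*(-106)*(352 + (-3 + 2)))/(-106) = 32564 + (1/132)*(-1/106)*(-11 + 3*(-106)*(352 - 1)) = 32564 + (1/132)*(-1/106)*(-11 + 3*(-106)*351) = 32564 + (1/132)*(-1/106)*(-11 - 111618) = 32564 + (1/132)*(-1/106)*(-111629) = 32564 + 111629/13992 = 455747117/13992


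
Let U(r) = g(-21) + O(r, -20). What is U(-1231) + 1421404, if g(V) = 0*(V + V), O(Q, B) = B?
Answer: 1421384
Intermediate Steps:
g(V) = 0 (g(V) = 0*(2*V) = 0)
U(r) = -20 (U(r) = 0 - 20 = -20)
U(-1231) + 1421404 = -20 + 1421404 = 1421384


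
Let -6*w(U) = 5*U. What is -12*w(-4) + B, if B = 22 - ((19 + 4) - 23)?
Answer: -18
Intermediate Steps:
w(U) = -5*U/6
B = 22 (B = 22 - (23 - 23) = 22 - 1*0 = 22 + 0 = 22)
-12*w(-4) + B = -(-10)*(-4) + 22 = -12*10/3 + 22 = -40 + 22 = -18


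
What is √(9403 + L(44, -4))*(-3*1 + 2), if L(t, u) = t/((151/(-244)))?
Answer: -√212776667/151 ≈ -96.602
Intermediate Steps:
L(t, u) = -244*t/151 (L(t, u) = t/((151*(-1/244))) = t/(-151/244) = t*(-244/151) = -244*t/151)
√(9403 + L(44, -4))*(-3*1 + 2) = √(9403 - 244/151*44)*(-3*1 + 2) = √(9403 - 10736/151)*(-3 + 2) = √(1409117/151)*(-1) = (√212776667/151)*(-1) = -√212776667/151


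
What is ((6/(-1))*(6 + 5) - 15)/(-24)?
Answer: 27/8 ≈ 3.3750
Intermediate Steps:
((6/(-1))*(6 + 5) - 15)/(-24) = -((6*(-1))*11 - 15)/24 = -(-6*11 - 15)/24 = -(-66 - 15)/24 = -1/24*(-81) = 27/8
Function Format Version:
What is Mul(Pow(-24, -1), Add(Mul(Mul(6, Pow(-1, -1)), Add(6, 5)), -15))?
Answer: Rational(27, 8) ≈ 3.3750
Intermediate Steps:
Mul(Pow(-24, -1), Add(Mul(Mul(6, Pow(-1, -1)), Add(6, 5)), -15)) = Mul(Rational(-1, 24), Add(Mul(Mul(6, -1), 11), -15)) = Mul(Rational(-1, 24), Add(Mul(-6, 11), -15)) = Mul(Rational(-1, 24), Add(-66, -15)) = Mul(Rational(-1, 24), -81) = Rational(27, 8)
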